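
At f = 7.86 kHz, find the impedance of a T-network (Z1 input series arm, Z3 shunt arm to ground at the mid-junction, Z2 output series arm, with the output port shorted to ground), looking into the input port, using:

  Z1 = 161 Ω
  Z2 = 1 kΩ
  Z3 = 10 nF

Step 1 — Angular frequency: ω = 2π·f = 2π·7860 = 4.939e+04 rad/s.
Step 2 — Component impedances:
  Z1: Z = R = 161 Ω
  Z2: Z = R = 1000 Ω
  Z3: Z = 1/(jωC) = -j/(ω·C) = 0 - j2025 Ω
Step 3 — With the output port shorted to ground, the output series arm Z2 runs from the junction to ground; the shunt arm Z3 also runs from the junction to ground. They appear in parallel: Z3 || Z2 = 803.9 - j397 Ω.
Step 4 — Series with input arm Z1: Z_in = Z1 + (Z3 || Z2) = 964.9 - j397 Ω = 1043∠-22.4° Ω.

Z = 964.9 - j397 Ω = 1043∠-22.4° Ω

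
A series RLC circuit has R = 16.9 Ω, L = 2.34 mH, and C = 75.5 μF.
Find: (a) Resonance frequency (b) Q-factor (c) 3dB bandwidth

Step 1 — Resonance condition Im(Z)=0 gives ω₀ = 1/√(LC).
Step 2 — ω₀ = 1/√(0.00234·7.55e-05) = 2379 rad/s.
Step 3 — f₀ = ω₀/(2π) = 378.7 Hz.
Step 4 — Series Q: Q = ω₀L/R = 2379·0.00234/16.9 = 0.3294.
Step 5 — 3dB bandwidth: Δω = ω₀/Q = 7222 rad/s; BW = Δω/(2π) = 1149 Hz.

(a) f₀ = 378.7 Hz  (b) Q = 0.3294  (c) BW = 1149 Hz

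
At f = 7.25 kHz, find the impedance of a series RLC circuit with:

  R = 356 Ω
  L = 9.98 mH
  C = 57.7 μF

Step 1 — Angular frequency: ω = 2π·f = 2π·7250 = 4.555e+04 rad/s.
Step 2 — Component impedances:
  R: Z = R = 356 Ω
  L: Z = jωL = j·4.555e+04·0.00998 = 0 + j454.6 Ω
  C: Z = 1/(jωC) = -j/(ω·C) = 0 - j0.3805 Ω
Step 3 — Series combination: Z_total = R + L + C = 356 + j454.2 Ω = 577.1∠51.9° Ω.

Z = 356 + j454.2 Ω = 577.1∠51.9° Ω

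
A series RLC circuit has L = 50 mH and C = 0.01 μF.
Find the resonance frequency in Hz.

Step 1 — Resonance condition Im(Z)=0 gives ω₀ = 1/√(LC).
Step 2 — ω₀ = 1/√(0.05·1e-08) = 4.472e+04 rad/s.
Step 3 — f₀ = ω₀/(2π) = 7118 Hz.

f₀ = 7118 Hz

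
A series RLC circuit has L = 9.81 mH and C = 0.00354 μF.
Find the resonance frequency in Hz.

Step 1 — Resonance condition Im(Z)=0 gives ω₀ = 1/√(LC).
Step 2 — ω₀ = 1/√(0.00981·3.54e-09) = 1.697e+05 rad/s.
Step 3 — f₀ = ω₀/(2π) = 2.701e+04 Hz.

f₀ = 2.701e+04 Hz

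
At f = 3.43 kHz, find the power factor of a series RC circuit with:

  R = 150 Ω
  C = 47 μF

Step 1 — Angular frequency: ω = 2π·f = 2π·3430 = 2.155e+04 rad/s.
Step 2 — Component impedances:
  R: Z = R = 150 Ω
  C: Z = 1/(jωC) = -j/(ω·C) = 0 - j0.9873 Ω
Step 3 — Series combination: Z_total = R + C = 150 - j0.9873 Ω = 150∠-0.4° Ω.
Step 4 — Power factor: PF = cos(φ) = Re(Z)/|Z| = 150/150 = 1.
Step 5 — Type: Im(Z) = -0.9873 ⇒ leading (phase φ = -0.4°).

PF = 1 (leading, φ = -0.4°)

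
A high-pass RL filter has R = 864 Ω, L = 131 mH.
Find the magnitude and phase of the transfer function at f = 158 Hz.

Step 1 — Angular frequency: ω = 2π·158 = 992.7 rad/s.
Step 2 — Transfer function: H(jω) = jωL/(R + jωL).
Step 3 — Numerator jωL = j·130; denominator R + jωL = 864 + j130.
Step 4 — H = 0.02215 + j0.1472.
Step 5 — Magnitude: |H| = 0.1488 (-16.5 dB); phase: φ = 81.4°.

|H| = 0.1488 (-16.5 dB), φ = 81.4°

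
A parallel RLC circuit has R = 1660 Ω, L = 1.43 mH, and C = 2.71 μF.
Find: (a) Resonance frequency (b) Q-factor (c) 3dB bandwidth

Step 1 — Resonance: ω₀ = 1/√(LC) = 1/√(0.00143·2.71e-06) = 1.606e+04 rad/s.
Step 2 — f₀ = ω₀/(2π) = 2557 Hz.
Step 3 — Parallel Q: Q = R/(ω₀L) = 1660/(1.606e+04·0.00143) = 72.26.
Step 4 — Bandwidth: Δω = ω₀/Q = 222.3 rad/s; BW = Δω/(2π) = 35.38 Hz.

(a) f₀ = 2557 Hz  (b) Q = 72.26  (c) BW = 35.38 Hz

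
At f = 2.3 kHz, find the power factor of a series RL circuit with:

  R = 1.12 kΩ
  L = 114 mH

Step 1 — Angular frequency: ω = 2π·f = 2π·2300 = 1.445e+04 rad/s.
Step 2 — Component impedances:
  R: Z = R = 1120 Ω
  L: Z = jωL = j·1.445e+04·0.114 = 0 + j1647 Ω
Step 3 — Series combination: Z_total = R + L = 1120 + j1647 Ω = 1992∠55.8° Ω.
Step 4 — Power factor: PF = cos(φ) = Re(Z)/|Z| = 1120/1992 = 0.5622.
Step 5 — Type: Im(Z) = 1647 ⇒ lagging (phase φ = 55.8°).

PF = 0.5622 (lagging, φ = 55.8°)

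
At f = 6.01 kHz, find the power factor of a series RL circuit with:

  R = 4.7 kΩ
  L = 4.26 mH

Step 1 — Angular frequency: ω = 2π·f = 2π·6010 = 3.776e+04 rad/s.
Step 2 — Component impedances:
  R: Z = R = 4700 Ω
  L: Z = jωL = j·3.776e+04·0.00426 = 0 + j160.9 Ω
Step 3 — Series combination: Z_total = R + L = 4700 + j160.9 Ω = 4703∠2.0° Ω.
Step 4 — Power factor: PF = cos(φ) = Re(Z)/|Z| = 4700/4703 = 0.9994.
Step 5 — Type: Im(Z) = 160.9 ⇒ lagging (phase φ = 2.0°).

PF = 0.9994 (lagging, φ = 2.0°)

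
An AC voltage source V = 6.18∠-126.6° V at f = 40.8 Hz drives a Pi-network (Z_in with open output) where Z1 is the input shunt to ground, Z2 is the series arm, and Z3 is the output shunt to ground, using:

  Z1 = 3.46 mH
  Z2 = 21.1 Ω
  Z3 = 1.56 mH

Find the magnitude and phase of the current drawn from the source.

Step 1 — Angular frequency: ω = 2π·f = 2π·40.8 = 256.4 rad/s.
Step 2 — Component impedances:
  Z1: Z = jωL = j·256.4·0.00346 = 0 + j0.887 Ω
  Z2: Z = R = 21.1 Ω
  Z3: Z = jωL = j·256.4·0.00156 = 0 + j0.3999 Ω
Step 3 — With open output, the series arm Z2 and the output shunt Z3 appear in series to ground: Z2 + Z3 = 21.1 + j0.3999 Ω.
Step 4 — Parallel with input shunt Z1: Z_in = Z1 || (Z2 + Z3) = 0.03715 + j0.8847 Ω = 0.8855∠87.6° Ω.
Step 5 — Source phasor: V = 6.18∠-126.6° V = -3.685 - j4.961 V.
Step 6 — Ohm's law: I = V / Z_total = (-3.685 - j4.961) / (0.03715 + j0.8847) = -5.773 + j3.922 A.
Step 7 — Convert to polar: |I| = 6.979 A, ∠I = 145.8°.

I = 6.979∠145.8° A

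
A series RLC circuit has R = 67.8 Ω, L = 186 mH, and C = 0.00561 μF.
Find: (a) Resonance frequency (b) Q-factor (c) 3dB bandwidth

Step 1 — Resonance condition Im(Z)=0 gives ω₀ = 1/√(LC).
Step 2 — ω₀ = 1/√(0.186·5.61e-09) = 3.096e+04 rad/s.
Step 3 — f₀ = ω₀/(2π) = 4927 Hz.
Step 4 — Series Q: Q = ω₀L/R = 3.096e+04·0.186/67.8 = 84.93.
Step 5 — 3dB bandwidth: Δω = ω₀/Q = 364.5 rad/s; BW = Δω/(2π) = 58.01 Hz.

(a) f₀ = 4927 Hz  (b) Q = 84.93  (c) BW = 58.01 Hz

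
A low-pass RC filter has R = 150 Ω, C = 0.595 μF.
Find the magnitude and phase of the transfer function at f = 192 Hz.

Step 1 — Angular frequency: ω = 2π·192 = 1206 rad/s.
Step 2 — Transfer function: H(jω) = 1/(1 + jωRC).
Step 3 — Denominator: 1 + jωRC = 1 + j·1206·150·5.95e-07 = 1 + j0.1077.
Step 4 — H = 0.9885 - j0.1064.
Step 5 — Magnitude: |H| = 0.9943 (-0.1 dB); phase: φ = -6.1°.

|H| = 0.9943 (-0.1 dB), φ = -6.1°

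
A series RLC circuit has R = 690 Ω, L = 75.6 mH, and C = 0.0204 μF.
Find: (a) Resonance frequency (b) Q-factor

Step 1 — Resonance condition Im(Z)=0 gives ω₀ = 1/√(LC).
Step 2 — ω₀ = 1/√(0.0756·2.04e-08) = 2.546e+04 rad/s.
Step 3 — f₀ = ω₀/(2π) = 4053 Hz.
Step 4 — Series Q: Q = ω₀L/R = 2.546e+04·0.0756/690 = 2.79.

(a) f₀ = 4053 Hz  (b) Q = 2.79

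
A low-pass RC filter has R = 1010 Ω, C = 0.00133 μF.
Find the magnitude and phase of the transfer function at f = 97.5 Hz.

Step 1 — Angular frequency: ω = 2π·97.5 = 612.6 rad/s.
Step 2 — Transfer function: H(jω) = 1/(1 + jωRC).
Step 3 — Denominator: 1 + jωRC = 1 + j·612.6·1010·1.33e-09 = 1 + j0.0008229.
Step 4 — H = 1 - j0.0008229.
Step 5 — Magnitude: |H| = 1 (-0.0 dB); phase: φ = -0.0°.

|H| = 1 (-0.0 dB), φ = -0.0°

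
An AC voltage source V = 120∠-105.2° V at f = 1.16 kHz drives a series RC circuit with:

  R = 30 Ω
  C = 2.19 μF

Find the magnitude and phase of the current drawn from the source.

Step 1 — Angular frequency: ω = 2π·f = 2π·1160 = 7288 rad/s.
Step 2 — Component impedances:
  R: Z = R = 30 Ω
  C: Z = 1/(jωC) = -j/(ω·C) = 0 - j62.65 Ω
Step 3 — Series combination: Z_total = R + C = 30 - j62.65 Ω = 69.46∠-64.4° Ω.
Step 4 — Source phasor: V = 120∠-105.2° V = -31.46 - j115.8 V.
Step 5 — Ohm's law: I = V / Z_total = (-31.46 - j115.8) / (30 - j62.65) = 1.308 - j1.129 A.
Step 6 — Convert to polar: |I| = 1.728 A, ∠I = -40.8°.

I = 1.728∠-40.8° A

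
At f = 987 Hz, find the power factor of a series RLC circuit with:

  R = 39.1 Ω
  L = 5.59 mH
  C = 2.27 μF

Step 1 — Angular frequency: ω = 2π·f = 2π·987 = 6202 rad/s.
Step 2 — Component impedances:
  R: Z = R = 39.1 Ω
  L: Z = jωL = j·6202·0.00559 = 0 + j34.67 Ω
  C: Z = 1/(jωC) = -j/(ω·C) = 0 - j71.04 Ω
Step 3 — Series combination: Z_total = R + L + C = 39.1 - j36.37 Ω = 53.4∠-42.9° Ω.
Step 4 — Power factor: PF = cos(φ) = Re(Z)/|Z| = 39.1/53.4 = 0.7322.
Step 5 — Type: Im(Z) = -36.37 ⇒ leading (phase φ = -42.9°).

PF = 0.7322 (leading, φ = -42.9°)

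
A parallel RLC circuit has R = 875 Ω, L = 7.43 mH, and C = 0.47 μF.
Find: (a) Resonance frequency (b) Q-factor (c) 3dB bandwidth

Step 1 — Resonance: ω₀ = 1/√(LC) = 1/√(0.00743·4.7e-07) = 1.692e+04 rad/s.
Step 2 — f₀ = ω₀/(2π) = 2693 Hz.
Step 3 — Parallel Q: Q = R/(ω₀L) = 875/(1.692e+04·0.00743) = 6.959.
Step 4 — Bandwidth: Δω = ω₀/Q = 2432 rad/s; BW = Δω/(2π) = 387 Hz.

(a) f₀ = 2693 Hz  (b) Q = 6.959  (c) BW = 387 Hz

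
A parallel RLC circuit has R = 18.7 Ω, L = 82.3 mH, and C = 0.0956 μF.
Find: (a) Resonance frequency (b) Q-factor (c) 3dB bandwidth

Step 1 — Resonance: ω₀ = 1/√(LC) = 1/√(0.0823·9.56e-08) = 1.127e+04 rad/s.
Step 2 — f₀ = ω₀/(2π) = 1794 Hz.
Step 3 — Parallel Q: Q = R/(ω₀L) = 18.7/(1.127e+04·0.0823) = 0.02015.
Step 4 — Bandwidth: Δω = ω₀/Q = 5.594e+05 rad/s; BW = Δω/(2π) = 8.903e+04 Hz.

(a) f₀ = 1794 Hz  (b) Q = 0.02015  (c) BW = 8.903e+04 Hz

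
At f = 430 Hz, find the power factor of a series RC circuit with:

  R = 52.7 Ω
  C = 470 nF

Step 1 — Angular frequency: ω = 2π·f = 2π·430 = 2702 rad/s.
Step 2 — Component impedances:
  R: Z = R = 52.7 Ω
  C: Z = 1/(jωC) = -j/(ω·C) = 0 - j787.5 Ω
Step 3 — Series combination: Z_total = R + C = 52.7 - j787.5 Ω = 789.3∠-86.2° Ω.
Step 4 — Power factor: PF = cos(φ) = Re(Z)/|Z| = 52.7/789.3 = 0.06677.
Step 5 — Type: Im(Z) = -787.5 ⇒ leading (phase φ = -86.2°).

PF = 0.06677 (leading, φ = -86.2°)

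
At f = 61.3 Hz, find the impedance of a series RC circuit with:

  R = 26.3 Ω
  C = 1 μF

Step 1 — Angular frequency: ω = 2π·f = 2π·61.3 = 385.2 rad/s.
Step 2 — Component impedances:
  R: Z = R = 26.3 Ω
  C: Z = 1/(jωC) = -j/(ω·C) = 0 - j2596 Ω
Step 3 — Series combination: Z_total = R + C = 26.3 - j2596 Ω = 2596∠-89.4° Ω.

Z = 26.3 - j2596 Ω = 2596∠-89.4° Ω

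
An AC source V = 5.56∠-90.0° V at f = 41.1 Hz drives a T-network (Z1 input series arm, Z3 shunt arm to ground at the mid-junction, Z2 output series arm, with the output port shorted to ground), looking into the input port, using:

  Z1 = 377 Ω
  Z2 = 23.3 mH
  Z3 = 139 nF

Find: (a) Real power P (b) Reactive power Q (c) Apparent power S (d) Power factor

Step 1 — Angular frequency: ω = 2π·f = 2π·41.1 = 258.2 rad/s.
Step 2 — Component impedances:
  Z1: Z = R = 377 Ω
  Z2: Z = jωL = j·258.2·0.0233 = 0 + j6.017 Ω
  Z3: Z = 1/(jωC) = -j/(ω·C) = 0 - j2.786e+04 Ω
Step 3 — With the output port shorted to ground, the output series arm Z2 runs from the junction to ground; the shunt arm Z3 also runs from the junction to ground. They appear in parallel: Z3 || Z2 = 0 + j6.018 Ω.
Step 4 — Series with input arm Z1: Z_in = Z1 + (Z3 || Z2) = 377 + j6.018 Ω = 377∠0.9° Ω.
Step 5 — Source phasor: V = 5.56∠-90.0° V = 0 - j5.56 V.
Step 6 — Current: I = V / Z = -0.0002354 - j0.01474 A = 0.01475∠-90.9° A.
Step 7 — Complex power: S = V·I* = 0.08198 + j0.001309 VA.
Step 8 — Real power: P = Re(S) = 0.08198 W.
Step 9 — Reactive power: Q = Im(S) = 0.001309 VAR.
Step 10 — Apparent power: |S| = 0.08199 VA.
Step 11 — Power factor: PF = P/|S| = 0.9999 (lagging).

(a) P = 0.08198 W  (b) Q = 0.001309 VAR  (c) S = 0.08199 VA  (d) PF = 0.9999 (lagging)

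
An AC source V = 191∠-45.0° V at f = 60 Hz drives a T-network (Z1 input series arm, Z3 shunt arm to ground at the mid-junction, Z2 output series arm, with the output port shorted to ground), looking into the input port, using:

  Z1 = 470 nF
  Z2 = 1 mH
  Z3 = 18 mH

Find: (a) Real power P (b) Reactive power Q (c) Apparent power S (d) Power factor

Step 1 — Angular frequency: ω = 2π·f = 2π·60 = 377 rad/s.
Step 2 — Component impedances:
  Z1: Z = 1/(jωC) = -j/(ω·C) = 0 - j5644 Ω
  Z2: Z = jωL = j·377·0.001 = 0 + j0.377 Ω
  Z3: Z = jωL = j·377·0.018 = 0 + j6.786 Ω
Step 3 — With the output port shorted to ground, the output series arm Z2 runs from the junction to ground; the shunt arm Z3 also runs from the junction to ground. They appear in parallel: Z3 || Z2 = 0 + j0.3571 Ω.
Step 4 — Series with input arm Z1: Z_in = Z1 + (Z3 || Z2) = 0 - j5643 Ω = 5643∠-90.0° Ω.
Step 5 — Source phasor: V = 191∠-45.0° V = 135.1 - j135.1 V.
Step 6 — Current: I = V / Z = 0.02393 + j0.02393 A = 0.03384∠45.0° A.
Step 7 — Complex power: S = V·I* = 0 - j6.464 VA.
Step 8 — Real power: P = Re(S) = 0 W.
Step 9 — Reactive power: Q = Im(S) = -6.464 VAR.
Step 10 — Apparent power: |S| = 6.464 VA.
Step 11 — Power factor: PF = P/|S| = 0 (leading).

(a) P = 0 W  (b) Q = -6.464 VAR  (c) S = 6.464 VA  (d) PF = 0 (leading)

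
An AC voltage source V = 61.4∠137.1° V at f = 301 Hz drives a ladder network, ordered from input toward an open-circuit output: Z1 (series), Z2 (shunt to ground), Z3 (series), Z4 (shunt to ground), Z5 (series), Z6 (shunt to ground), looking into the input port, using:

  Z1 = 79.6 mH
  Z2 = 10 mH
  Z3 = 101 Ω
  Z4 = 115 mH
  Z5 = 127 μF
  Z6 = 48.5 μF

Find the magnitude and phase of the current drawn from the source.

Step 1 — Angular frequency: ω = 2π·f = 2π·301 = 1891 rad/s.
Step 2 — Component impedances:
  Z1: Z = jωL = j·1891·0.0796 = 0 + j150.5 Ω
  Z2: Z = jωL = j·1891·0.01 = 0 + j18.91 Ω
  Z3: Z = R = 101 Ω
  Z4: Z = jωL = j·1891·0.115 = 0 + j217.5 Ω
  Z5: Z = 1/(jωC) = -j/(ω·C) = 0 - j4.163 Ω
  Z6: Z = 1/(jωC) = -j/(ω·C) = 0 - j10.9 Ω
Step 3 — Ladder network (open output): work backward from the far end, alternating series and parallel combinations. Z_in = 3.539 + j169.4 Ω = 169.4∠88.8° Ω.
Step 4 — Source phasor: V = 61.4∠137.1° V = -44.98 + j41.8 V.
Step 5 — Ohm's law: I = V / Z_total = (-44.98 + j41.8) / (3.539 + j169.4) = 0.2411 + j0.2706 A.
Step 6 — Convert to polar: |I| = 0.3625 A, ∠I = 48.3°.

I = 0.3625∠48.3° A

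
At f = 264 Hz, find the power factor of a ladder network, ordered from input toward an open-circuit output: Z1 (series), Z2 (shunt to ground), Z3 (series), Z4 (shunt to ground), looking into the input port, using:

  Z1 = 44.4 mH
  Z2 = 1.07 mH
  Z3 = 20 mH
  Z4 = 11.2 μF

Step 1 — Angular frequency: ω = 2π·f = 2π·264 = 1659 rad/s.
Step 2 — Component impedances:
  Z1: Z = jωL = j·1659·0.0444 = 0 + j73.65 Ω
  Z2: Z = jωL = j·1659·0.00107 = 0 + j1.775 Ω
  Z3: Z = jωL = j·1659·0.02 = 0 + j33.18 Ω
  Z4: Z = 1/(jωC) = -j/(ω·C) = 0 - j53.83 Ω
Step 3 — Ladder network (open output): work backward from the far end, alternating series and parallel combinations. Z_in = 0 + j75.59 Ω = 75.59∠90.0° Ω.
Step 4 — Power factor: PF = cos(φ) = Re(Z)/|Z| = 0/75.59 = 0.
Step 5 — Type: Im(Z) = 75.59 ⇒ lagging (phase φ = 90.0°).

PF = 0 (lagging, φ = 90.0°)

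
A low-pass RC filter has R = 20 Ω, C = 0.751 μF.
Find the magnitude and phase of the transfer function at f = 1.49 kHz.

Step 1 — Angular frequency: ω = 2π·1490 = 9362 rad/s.
Step 2 — Transfer function: H(jω) = 1/(1 + jωRC).
Step 3 — Denominator: 1 + jωRC = 1 + j·9362·20·7.51e-07 = 1 + j0.1406.
Step 4 — H = 0.9806 - j0.1379.
Step 5 — Magnitude: |H| = 0.9903 (-0.1 dB); phase: φ = -8.0°.

|H| = 0.9903 (-0.1 dB), φ = -8.0°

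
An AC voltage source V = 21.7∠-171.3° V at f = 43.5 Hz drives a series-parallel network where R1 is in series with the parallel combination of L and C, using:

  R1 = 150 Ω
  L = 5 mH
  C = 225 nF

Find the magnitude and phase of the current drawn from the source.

Step 1 — Angular frequency: ω = 2π·f = 2π·43.5 = 273.3 rad/s.
Step 2 — Component impedances:
  R1: Z = R = 150 Ω
  L: Z = jωL = j·273.3·0.005 = 0 + j1.367 Ω
  C: Z = 1/(jωC) = -j/(ω·C) = 0 - j1.626e+04 Ω
Step 3 — Parallel branch: L || C = 1/(1/L + 1/C) = 0 + j1.367 Ω.
Step 4 — Series with R1: Z_total = R1 + (L || C) = 150 + j1.367 Ω = 150∠0.5° Ω.
Step 5 — Source phasor: V = 21.7∠-171.3° V = -21.45 - j3.282 V.
Step 6 — Ohm's law: I = V / Z_total = (-21.45 - j3.282) / (150 + j1.367) = -0.1432 - j0.02058 A.
Step 7 — Convert to polar: |I| = 0.1447 A, ∠I = -171.8°.

I = 0.1447∠-171.8° A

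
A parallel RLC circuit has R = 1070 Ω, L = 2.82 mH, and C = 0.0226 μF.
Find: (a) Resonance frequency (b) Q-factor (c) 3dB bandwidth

Step 1 — Resonance: ω₀ = 1/√(LC) = 1/√(0.00282·2.26e-08) = 1.253e+05 rad/s.
Step 2 — f₀ = ω₀/(2π) = 1.994e+04 Hz.
Step 3 — Parallel Q: Q = R/(ω₀L) = 1070/(1.253e+05·0.00282) = 3.029.
Step 4 — Bandwidth: Δω = ω₀/Q = 4.135e+04 rad/s; BW = Δω/(2π) = 6582 Hz.

(a) f₀ = 1.994e+04 Hz  (b) Q = 3.029  (c) BW = 6582 Hz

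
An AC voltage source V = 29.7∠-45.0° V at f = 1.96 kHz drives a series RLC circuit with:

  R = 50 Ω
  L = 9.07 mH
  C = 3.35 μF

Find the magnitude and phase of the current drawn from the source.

Step 1 — Angular frequency: ω = 2π·f = 2π·1960 = 1.232e+04 rad/s.
Step 2 — Component impedances:
  R: Z = R = 50 Ω
  L: Z = jωL = j·1.232e+04·0.00907 = 0 + j111.7 Ω
  C: Z = 1/(jωC) = -j/(ω·C) = 0 - j24.24 Ω
Step 3 — Series combination: Z_total = R + L + C = 50 + j87.46 Ω = 100.7∠60.2° Ω.
Step 4 — Source phasor: V = 29.7∠-45.0° V = 21 - j21 V.
Step 5 — Ohm's law: I = V / Z_total = (21 - j21) / (50 + j87.46) = -0.07751 - j0.2844 A.
Step 6 — Convert to polar: |I| = 0.2948 A, ∠I = -105.2°.

I = 0.2948∠-105.2° A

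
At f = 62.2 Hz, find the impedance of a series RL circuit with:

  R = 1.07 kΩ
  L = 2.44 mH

Step 1 — Angular frequency: ω = 2π·f = 2π·62.2 = 390.8 rad/s.
Step 2 — Component impedances:
  R: Z = R = 1070 Ω
  L: Z = jωL = j·390.8·0.00244 = 0 + j0.9536 Ω
Step 3 — Series combination: Z_total = R + L = 1070 + j0.9536 Ω = 1070∠0.1° Ω.

Z = 1070 + j0.9536 Ω = 1070∠0.1° Ω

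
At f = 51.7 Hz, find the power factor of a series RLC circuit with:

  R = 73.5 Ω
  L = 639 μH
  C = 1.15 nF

Step 1 — Angular frequency: ω = 2π·f = 2π·51.7 = 324.8 rad/s.
Step 2 — Component impedances:
  R: Z = R = 73.5 Ω
  L: Z = jωL = j·324.8·0.000639 = 0 + j0.2076 Ω
  C: Z = 1/(jωC) = -j/(ω·C) = 0 - j2.677e+06 Ω
Step 3 — Series combination: Z_total = R + L + C = 73.5 - j2.677e+06 Ω = 2.677e+06∠-90.0° Ω.
Step 4 — Power factor: PF = cos(φ) = Re(Z)/|Z| = 73.5/2.677e+06 = 2.746e-05.
Step 5 — Type: Im(Z) = -2.677e+06 ⇒ leading (phase φ = -90.0°).

PF = 2.746e-05 (leading, φ = -90.0°)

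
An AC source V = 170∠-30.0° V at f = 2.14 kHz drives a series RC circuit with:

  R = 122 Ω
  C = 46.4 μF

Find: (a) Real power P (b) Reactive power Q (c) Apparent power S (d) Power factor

Step 1 — Angular frequency: ω = 2π·f = 2π·2140 = 1.345e+04 rad/s.
Step 2 — Component impedances:
  R: Z = R = 122 Ω
  C: Z = 1/(jωC) = -j/(ω·C) = 0 - j1.603 Ω
Step 3 — Series combination: Z_total = R + C = 122 - j1.603 Ω = 122∠-0.8° Ω.
Step 4 — Source phasor: V = 170∠-30.0° V = 147.2 - j85 V.
Step 5 — Current: I = V / Z = 1.216 - j0.6807 A = 1.393∠-29.2° A.
Step 6 — Complex power: S = V·I* = 236.8 - j3.112 VA.
Step 7 — Real power: P = Re(S) = 236.8 W.
Step 8 — Reactive power: Q = Im(S) = -3.112 VAR.
Step 9 — Apparent power: |S| = 236.9 VA.
Step 10 — Power factor: PF = P/|S| = 0.9999 (leading).

(a) P = 236.8 W  (b) Q = -3.112 VAR  (c) S = 236.9 VA  (d) PF = 0.9999 (leading)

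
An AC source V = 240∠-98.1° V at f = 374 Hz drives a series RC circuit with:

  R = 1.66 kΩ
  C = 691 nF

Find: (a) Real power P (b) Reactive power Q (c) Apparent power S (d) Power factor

Step 1 — Angular frequency: ω = 2π·f = 2π·374 = 2350 rad/s.
Step 2 — Component impedances:
  R: Z = R = 1660 Ω
  C: Z = 1/(jωC) = -j/(ω·C) = 0 - j615.8 Ω
Step 3 — Series combination: Z_total = R + C = 1660 - j615.8 Ω = 1771∠-20.4° Ω.
Step 4 — Source phasor: V = 240∠-98.1° V = -33.82 - j237.6 V.
Step 5 — Current: I = V / Z = 0.02877 - j0.1325 A = 0.1356∠-77.7° A.
Step 6 — Complex power: S = V·I* = 30.5 - j11.32 VA.
Step 7 — Real power: P = Re(S) = 30.5 W.
Step 8 — Reactive power: Q = Im(S) = -11.32 VAR.
Step 9 — Apparent power: |S| = 32.53 VA.
Step 10 — Power factor: PF = P/|S| = 0.9376 (leading).

(a) P = 30.5 W  (b) Q = -11.32 VAR  (c) S = 32.53 VA  (d) PF = 0.9376 (leading)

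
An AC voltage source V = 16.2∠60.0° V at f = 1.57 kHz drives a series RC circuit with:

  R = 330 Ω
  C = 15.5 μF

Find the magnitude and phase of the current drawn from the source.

Step 1 — Angular frequency: ω = 2π·f = 2π·1570 = 9865 rad/s.
Step 2 — Component impedances:
  R: Z = R = 330 Ω
  C: Z = 1/(jωC) = -j/(ω·C) = 0 - j6.54 Ω
Step 3 — Series combination: Z_total = R + C = 330 - j6.54 Ω = 330.1∠-1.1° Ω.
Step 4 — Source phasor: V = 16.2∠60.0° V = 8.1 + j14.03 V.
Step 5 — Ohm's law: I = V / Z_total = (8.1 + j14.03) / (330 - j6.54) = 0.02369 + j0.04298 A.
Step 6 — Convert to polar: |I| = 0.04908 A, ∠I = 61.1°.

I = 0.04908∠61.1° A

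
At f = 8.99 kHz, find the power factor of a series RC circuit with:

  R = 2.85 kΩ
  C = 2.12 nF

Step 1 — Angular frequency: ω = 2π·f = 2π·8990 = 5.649e+04 rad/s.
Step 2 — Component impedances:
  R: Z = R = 2850 Ω
  C: Z = 1/(jωC) = -j/(ω·C) = 0 - j8351 Ω
Step 3 — Series combination: Z_total = R + C = 2850 - j8351 Ω = 8824∠-71.2° Ω.
Step 4 — Power factor: PF = cos(φ) = Re(Z)/|Z| = 2850/8824 = 0.323.
Step 5 — Type: Im(Z) = -8351 ⇒ leading (phase φ = -71.2°).

PF = 0.323 (leading, φ = -71.2°)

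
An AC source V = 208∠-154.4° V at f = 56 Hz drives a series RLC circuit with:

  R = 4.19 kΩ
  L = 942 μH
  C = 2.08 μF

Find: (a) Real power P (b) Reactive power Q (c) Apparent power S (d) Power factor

Step 1 — Angular frequency: ω = 2π·f = 2π·56 = 351.9 rad/s.
Step 2 — Component impedances:
  R: Z = R = 4190 Ω
  L: Z = jωL = j·351.9·0.000942 = 0 + j0.3315 Ω
  C: Z = 1/(jωC) = -j/(ω·C) = 0 - j1366 Ω
Step 3 — Series combination: Z_total = R + L + C = 4190 - j1366 Ω = 4407∠-18.1° Ω.
Step 4 — Source phasor: V = 208∠-154.4° V = -187.6 - j89.87 V.
Step 5 — Current: I = V / Z = -0.03415 - j0.03258 A = 0.0472∠-136.3° A.
Step 6 — Complex power: S = V·I* = 9.333 - j3.043 VA.
Step 7 — Real power: P = Re(S) = 9.333 W.
Step 8 — Reactive power: Q = Im(S) = -3.043 VAR.
Step 9 — Apparent power: |S| = 9.817 VA.
Step 10 — Power factor: PF = P/|S| = 0.9507 (leading).

(a) P = 9.333 W  (b) Q = -3.043 VAR  (c) S = 9.817 VA  (d) PF = 0.9507 (leading)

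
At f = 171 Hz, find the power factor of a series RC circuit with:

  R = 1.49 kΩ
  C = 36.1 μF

Step 1 — Angular frequency: ω = 2π·f = 2π·171 = 1074 rad/s.
Step 2 — Component impedances:
  R: Z = R = 1490 Ω
  C: Z = 1/(jωC) = -j/(ω·C) = 0 - j25.78 Ω
Step 3 — Series combination: Z_total = R + C = 1490 - j25.78 Ω = 1490∠-1.0° Ω.
Step 4 — Power factor: PF = cos(φ) = Re(Z)/|Z| = 1490/1490.2 = 0.9999.
Step 5 — Type: Im(Z) = -25.78 ⇒ leading (phase φ = -1.0°).

PF = 0.9999 (leading, φ = -1.0°)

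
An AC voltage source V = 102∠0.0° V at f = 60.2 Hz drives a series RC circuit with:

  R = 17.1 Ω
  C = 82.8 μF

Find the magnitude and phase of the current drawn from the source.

Step 1 — Angular frequency: ω = 2π·f = 2π·60.2 = 378.2 rad/s.
Step 2 — Component impedances:
  R: Z = R = 17.1 Ω
  C: Z = 1/(jωC) = -j/(ω·C) = 0 - j31.93 Ω
Step 3 — Series combination: Z_total = R + C = 17.1 - j31.93 Ω = 36.22∠-61.8° Ω.
Step 4 — Source phasor: V = 102∠0.0° V = 102 V.
Step 5 — Ohm's law: I = V / Z_total = (102) / (17.1 - j31.93) = 1.33 + j2.483 A.
Step 6 — Convert to polar: |I| = 2.816 A, ∠I = 61.8°.

I = 2.816∠61.8° A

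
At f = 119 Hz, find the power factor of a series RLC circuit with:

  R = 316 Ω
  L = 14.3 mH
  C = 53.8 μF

Step 1 — Angular frequency: ω = 2π·f = 2π·119 = 747.7 rad/s.
Step 2 — Component impedances:
  R: Z = R = 316 Ω
  L: Z = jωL = j·747.7·0.0143 = 0 + j10.69 Ω
  C: Z = 1/(jωC) = -j/(ω·C) = 0 - j24.86 Ω
Step 3 — Series combination: Z_total = R + L + C = 316 - j14.17 Ω = 316.3∠-2.6° Ω.
Step 4 — Power factor: PF = cos(φ) = Re(Z)/|Z| = 316/316.32 = 0.999.
Step 5 — Type: Im(Z) = -14.17 ⇒ leading (phase φ = -2.6°).

PF = 0.999 (leading, φ = -2.6°)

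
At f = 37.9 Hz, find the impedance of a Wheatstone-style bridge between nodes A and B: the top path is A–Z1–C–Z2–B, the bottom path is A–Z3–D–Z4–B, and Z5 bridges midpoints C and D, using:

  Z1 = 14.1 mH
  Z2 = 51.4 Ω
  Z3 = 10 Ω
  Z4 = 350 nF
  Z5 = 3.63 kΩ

Step 1 — Angular frequency: ω = 2π·f = 2π·37.9 = 238.1 rad/s.
Step 2 — Component impedances:
  Z1: Z = jωL = j·238.1·0.0141 = 0 + j3.358 Ω
  Z2: Z = R = 51.4 Ω
  Z3: Z = R = 10 Ω
  Z4: Z = 1/(jωC) = -j/(ω·C) = 0 - j1.2e+04 Ω
  Z5: Z = R = 3630 Ω
Step 3 — Bridge requires nodal analysis (the Z5 bridge couples midpoints C and D, so the two paths cannot be reduced to a simple series/parallel combination). Setting node B to ground and injecting 1 A at node A, the 3-node admittance system at A, C, D solves to V_A = Z_AB = 51.43 + j3.138 Ω = 51.53∠3.5° Ω.

Z = 51.43 + j3.138 Ω = 51.53∠3.5° Ω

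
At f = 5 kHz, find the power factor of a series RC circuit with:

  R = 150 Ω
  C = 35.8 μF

Step 1 — Angular frequency: ω = 2π·f = 2π·5000 = 3.142e+04 rad/s.
Step 2 — Component impedances:
  R: Z = R = 150 Ω
  C: Z = 1/(jωC) = -j/(ω·C) = 0 - j0.8891 Ω
Step 3 — Series combination: Z_total = R + C = 150 - j0.8891 Ω = 150∠-0.3° Ω.
Step 4 — Power factor: PF = cos(φ) = Re(Z)/|Z| = 150/150 = 1.
Step 5 — Type: Im(Z) = -0.8891 ⇒ leading (phase φ = -0.3°).

PF = 1 (leading, φ = -0.3°)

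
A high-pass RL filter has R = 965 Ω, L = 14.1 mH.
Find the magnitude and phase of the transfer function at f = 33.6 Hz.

Step 1 — Angular frequency: ω = 2π·33.6 = 211.1 rad/s.
Step 2 — Transfer function: H(jω) = jωL/(R + jωL).
Step 3 — Numerator jωL = j·2.977; denominator R + jωL = 965 + j2.977.
Step 4 — H = 9.515e-06 + j0.003085.
Step 5 — Magnitude: |H| = 0.003085 (-50.2 dB); phase: φ = 89.8°.

|H| = 0.003085 (-50.2 dB), φ = 89.8°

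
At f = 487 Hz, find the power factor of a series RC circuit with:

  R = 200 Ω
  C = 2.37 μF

Step 1 — Angular frequency: ω = 2π·f = 2π·487 = 3060 rad/s.
Step 2 — Component impedances:
  R: Z = R = 200 Ω
  C: Z = 1/(jωC) = -j/(ω·C) = 0 - j137.9 Ω
Step 3 — Series combination: Z_total = R + C = 200 - j137.9 Ω = 242.9∠-34.6° Ω.
Step 4 — Power factor: PF = cos(φ) = Re(Z)/|Z| = 200/242.93 = 0.8233.
Step 5 — Type: Im(Z) = -137.9 ⇒ leading (phase φ = -34.6°).

PF = 0.8233 (leading, φ = -34.6°)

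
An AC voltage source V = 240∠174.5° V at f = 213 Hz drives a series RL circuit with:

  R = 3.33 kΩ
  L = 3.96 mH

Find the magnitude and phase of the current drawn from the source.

Step 1 — Angular frequency: ω = 2π·f = 2π·213 = 1338 rad/s.
Step 2 — Component impedances:
  R: Z = R = 3330 Ω
  L: Z = jωL = j·1338·0.00396 = 0 + j5.3 Ω
Step 3 — Series combination: Z_total = R + L = 3330 + j5.3 Ω = 3330∠0.1° Ω.
Step 4 — Source phasor: V = 240∠174.5° V = -238.9 + j23 V.
Step 5 — Ohm's law: I = V / Z_total = (-238.9 + j23) / (3330 + j5.3) = -0.07173 + j0.007022 A.
Step 6 — Convert to polar: |I| = 0.07207 A, ∠I = 174.4°.

I = 0.07207∠174.4° A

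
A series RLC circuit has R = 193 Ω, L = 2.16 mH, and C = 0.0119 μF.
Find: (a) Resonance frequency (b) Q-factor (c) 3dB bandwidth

Step 1 — Resonance: ω₀ = 1/√(LC) = 1/√(0.00216·1.19e-08) = 1.972e+05 rad/s.
Step 2 — f₀ = ω₀/(2π) = 3.139e+04 Hz.
Step 3 — Series Q: Q = ω₀L/R = 1.972e+05·0.00216/193 = 2.207.
Step 4 — Bandwidth: Δω = ω₀/Q = 8.935e+04 rad/s; BW = Δω/(2π) = 1.422e+04 Hz.

(a) f₀ = 3.139e+04 Hz  (b) Q = 2.207  (c) BW = 1.422e+04 Hz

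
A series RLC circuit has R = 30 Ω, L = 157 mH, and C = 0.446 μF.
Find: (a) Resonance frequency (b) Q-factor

Step 1 — Resonance condition Im(Z)=0 gives ω₀ = 1/√(LC).
Step 2 — ω₀ = 1/√(0.157·4.46e-07) = 3779 rad/s.
Step 3 — f₀ = ω₀/(2π) = 601.5 Hz.
Step 4 — Series Q: Q = ω₀L/R = 3779·0.157/30 = 19.78.

(a) f₀ = 601.5 Hz  (b) Q = 19.78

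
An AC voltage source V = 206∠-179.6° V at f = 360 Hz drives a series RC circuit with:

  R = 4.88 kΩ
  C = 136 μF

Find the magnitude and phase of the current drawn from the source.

Step 1 — Angular frequency: ω = 2π·f = 2π·360 = 2262 rad/s.
Step 2 — Component impedances:
  R: Z = R = 4880 Ω
  C: Z = 1/(jωC) = -j/(ω·C) = 0 - j3.251 Ω
Step 3 — Series combination: Z_total = R + C = 4880 - j3.251 Ω = 4880∠-0.0° Ω.
Step 4 — Source phasor: V = 206∠-179.6° V = -206 - j1.438 V.
Step 5 — Ohm's law: I = V / Z_total = (-206 - j1.438) / (4880 - j3.251) = -0.04221 - j0.0003228 A.
Step 6 — Convert to polar: |I| = 0.04221 A, ∠I = -179.6°.

I = 0.04221∠-179.6° A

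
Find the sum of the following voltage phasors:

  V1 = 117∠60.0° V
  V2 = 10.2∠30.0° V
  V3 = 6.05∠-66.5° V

Step 1 — Convert each phasor to rectangular form:
  V1 = 117·(cos(60.0°) + j·sin(60.0°)) = 58.5 + j101.3 V
  V2 = 10.2·(cos(30.0°) + j·sin(30.0°)) = 8.833 + j5.1 V
  V3 = 6.05·(cos(-66.5°) + j·sin(-66.5°)) = 2.412 - j5.548 V
Step 2 — Sum components: V_total = 69.75 + j100.9 V.
Step 3 — Convert to polar: |V_total| = 122.6 V, ∠V_total = 55.3°.

V_total = 122.6∠55.3° V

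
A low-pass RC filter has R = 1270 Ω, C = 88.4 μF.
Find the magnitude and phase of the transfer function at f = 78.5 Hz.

Step 1 — Angular frequency: ω = 2π·78.5 = 493.2 rad/s.
Step 2 — Transfer function: H(jω) = 1/(1 + jωRC).
Step 3 — Denominator: 1 + jωRC = 1 + j·493.2·1270·8.84e-05 = 1 + j55.37.
Step 4 — H = 0.000326 - j0.01805.
Step 5 — Magnitude: |H| = 0.01806 (-34.9 dB); phase: φ = -89.0°.

|H| = 0.01806 (-34.9 dB), φ = -89.0°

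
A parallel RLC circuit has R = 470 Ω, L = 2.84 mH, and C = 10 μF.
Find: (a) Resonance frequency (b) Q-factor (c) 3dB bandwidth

Step 1 — Resonance: ω₀ = 1/√(LC) = 1/√(0.00284·1e-05) = 5934 rad/s.
Step 2 — f₀ = ω₀/(2π) = 944.4 Hz.
Step 3 — Parallel Q: Q = R/(ω₀L) = 470/(5934·0.00284) = 27.89.
Step 4 — Bandwidth: Δω = ω₀/Q = 212.8 rad/s; BW = Δω/(2π) = 33.86 Hz.

(a) f₀ = 944.4 Hz  (b) Q = 27.89  (c) BW = 33.86 Hz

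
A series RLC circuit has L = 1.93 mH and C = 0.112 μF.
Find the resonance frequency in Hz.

Step 1 — Resonance condition Im(Z)=0 gives ω₀ = 1/√(LC).
Step 2 — ω₀ = 1/√(0.00193·1.12e-07) = 6.802e+04 rad/s.
Step 3 — f₀ = ω₀/(2π) = 1.083e+04 Hz.

f₀ = 1.083e+04 Hz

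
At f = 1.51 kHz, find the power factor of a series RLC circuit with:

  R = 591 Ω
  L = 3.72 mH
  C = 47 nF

Step 1 — Angular frequency: ω = 2π·f = 2π·1510 = 9488 rad/s.
Step 2 — Component impedances:
  R: Z = R = 591 Ω
  L: Z = jωL = j·9488·0.00372 = 0 + j35.29 Ω
  C: Z = 1/(jωC) = -j/(ω·C) = 0 - j2243 Ω
Step 3 — Series combination: Z_total = R + L + C = 591 - j2207 Ω = 2285∠-75.0° Ω.
Step 4 — Power factor: PF = cos(φ) = Re(Z)/|Z| = 591/2285 = 0.2586.
Step 5 — Type: Im(Z) = -2207 ⇒ leading (phase φ = -75.0°).

PF = 0.2586 (leading, φ = -75.0°)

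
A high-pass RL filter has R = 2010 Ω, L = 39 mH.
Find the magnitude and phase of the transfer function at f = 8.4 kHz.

Step 1 — Angular frequency: ω = 2π·8400 = 5.278e+04 rad/s.
Step 2 — Transfer function: H(jω) = jωL/(R + jωL).
Step 3 — Numerator jωL = j·2058; denominator R + jωL = 2010 + j2058.
Step 4 — H = 0.5119 + j0.4999.
Step 5 — Magnitude: |H| = 0.7155 (-2.9 dB); phase: φ = 44.3°.

|H| = 0.7155 (-2.9 dB), φ = 44.3°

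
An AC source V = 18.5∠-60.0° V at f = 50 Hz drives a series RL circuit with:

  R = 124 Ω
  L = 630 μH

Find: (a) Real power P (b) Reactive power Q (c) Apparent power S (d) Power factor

Step 1 — Angular frequency: ω = 2π·f = 2π·50 = 314.2 rad/s.
Step 2 — Component impedances:
  R: Z = R = 124 Ω
  L: Z = jωL = j·314.2·0.00063 = 0 + j0.1979 Ω
Step 3 — Series combination: Z_total = R + L = 124 + j0.1979 Ω = 124∠0.1° Ω.
Step 4 — Source phasor: V = 18.5∠-60.0° V = 9.25 - j16.02 V.
Step 5 — Current: I = V / Z = 0.07439 - j0.1293 A = 0.1492∠-60.1° A.
Step 6 — Complex power: S = V·I* = 2.76 + j0.004405 VA.
Step 7 — Real power: P = Re(S) = 2.76 W.
Step 8 — Reactive power: Q = Im(S) = 0.004405 VAR.
Step 9 — Apparent power: |S| = 2.76 VA.
Step 10 — Power factor: PF = P/|S| = 1 (lagging).

(a) P = 2.76 W  (b) Q = 0.004405 VAR  (c) S = 2.76 VA  (d) PF = 1 (lagging)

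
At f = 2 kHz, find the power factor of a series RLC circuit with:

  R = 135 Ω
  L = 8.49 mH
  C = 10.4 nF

Step 1 — Angular frequency: ω = 2π·f = 2π·2000 = 1.257e+04 rad/s.
Step 2 — Component impedances:
  R: Z = R = 135 Ω
  L: Z = jωL = j·1.257e+04·0.00849 = 0 + j106.7 Ω
  C: Z = 1/(jωC) = -j/(ω·C) = 0 - j7652 Ω
Step 3 — Series combination: Z_total = R + L + C = 135 - j7545 Ω = 7546∠-89.0° Ω.
Step 4 — Power factor: PF = cos(φ) = Re(Z)/|Z| = 135/7546 = 0.01789.
Step 5 — Type: Im(Z) = -7545 ⇒ leading (phase φ = -89.0°).

PF = 0.01789 (leading, φ = -89.0°)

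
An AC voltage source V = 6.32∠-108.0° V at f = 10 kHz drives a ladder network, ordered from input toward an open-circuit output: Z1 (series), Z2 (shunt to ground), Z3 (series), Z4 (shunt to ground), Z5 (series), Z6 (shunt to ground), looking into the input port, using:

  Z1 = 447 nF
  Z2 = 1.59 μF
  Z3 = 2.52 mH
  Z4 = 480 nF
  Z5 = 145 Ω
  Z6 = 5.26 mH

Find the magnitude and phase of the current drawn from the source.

Step 1 — Angular frequency: ω = 2π·f = 2π·1e+04 = 6.283e+04 rad/s.
Step 2 — Component impedances:
  Z1: Z = 1/(jωC) = -j/(ω·C) = 0 - j35.61 Ω
  Z2: Z = 1/(jωC) = -j/(ω·C) = 0 - j10.01 Ω
  Z3: Z = jωL = j·6.283e+04·0.00252 = 0 + j158.3 Ω
  Z4: Z = 1/(jωC) = -j/(ω·C) = 0 - j33.16 Ω
  Z5: Z = R = 145 Ω
  Z6: Z = jωL = j·6.283e+04·0.00526 = 0 + j330.5 Ω
Step 3 — Ladder network (open output): work backward from the far end, alternating series and parallel combinations. Z_in = 0.0116 - j46.51 Ω = 46.51∠-90.0° Ω.
Step 4 — Source phasor: V = 6.32∠-108.0° V = -1.953 - j6.011 V.
Step 5 — Ohm's law: I = V / Z_total = (-1.953 - j6.011) / (0.0116 - j46.51) = 0.1292 - j0.04202 A.
Step 6 — Convert to polar: |I| = 0.1359 A, ∠I = -18.0°.

I = 0.1359∠-18.0° A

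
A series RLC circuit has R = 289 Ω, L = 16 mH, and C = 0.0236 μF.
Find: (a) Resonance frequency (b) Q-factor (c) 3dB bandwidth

Step 1 — Resonance condition Im(Z)=0 gives ω₀ = 1/√(LC).
Step 2 — ω₀ = 1/√(0.016·2.36e-08) = 5.146e+04 rad/s.
Step 3 — f₀ = ω₀/(2π) = 8190 Hz.
Step 4 — Series Q: Q = ω₀L/R = 5.146e+04·0.016/289 = 2.849.
Step 5 — 3dB bandwidth: Δω = ω₀/Q = 1.806e+04 rad/s; BW = Δω/(2π) = 2875 Hz.

(a) f₀ = 8190 Hz  (b) Q = 2.849  (c) BW = 2875 Hz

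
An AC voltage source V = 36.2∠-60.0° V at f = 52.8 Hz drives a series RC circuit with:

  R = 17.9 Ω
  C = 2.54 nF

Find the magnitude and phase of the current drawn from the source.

Step 1 — Angular frequency: ω = 2π·f = 2π·52.8 = 331.8 rad/s.
Step 2 — Component impedances:
  R: Z = R = 17.9 Ω
  C: Z = 1/(jωC) = -j/(ω·C) = 0 - j1.187e+06 Ω
Step 3 — Series combination: Z_total = R + C = 17.9 - j1.187e+06 Ω = 1.187e+06∠-90.0° Ω.
Step 4 — Source phasor: V = 36.2∠-60.0° V = 18.1 - j31.35 V.
Step 5 — Ohm's law: I = V / Z_total = (18.1 - j31.35) / (17.9 - j1.187e+06) = 2.642e-05 + j1.525e-05 A.
Step 6 — Convert to polar: |I| = 3.05e-05 A, ∠I = 30.0°.

I = 3.05e-05∠30.0° A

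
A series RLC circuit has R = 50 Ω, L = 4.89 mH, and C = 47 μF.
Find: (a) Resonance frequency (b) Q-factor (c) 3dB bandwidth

Step 1 — Resonance condition Im(Z)=0 gives ω₀ = 1/√(LC).
Step 2 — ω₀ = 1/√(0.00489·4.7e-05) = 2086 rad/s.
Step 3 — f₀ = ω₀/(2π) = 332 Hz.
Step 4 — Series Q: Q = ω₀L/R = 2086·0.00489/50 = 0.204.
Step 5 — 3dB bandwidth: Δω = ω₀/Q = 1.022e+04 rad/s; BW = Δω/(2π) = 1627 Hz.

(a) f₀ = 332 Hz  (b) Q = 0.204  (c) BW = 1627 Hz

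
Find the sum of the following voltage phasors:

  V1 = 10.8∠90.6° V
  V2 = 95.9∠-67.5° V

Step 1 — Convert each phasor to rectangular form:
  V1 = 10.8·(cos(90.6°) + j·sin(90.6°)) = -0.1131 + j10.8 V
  V2 = 95.9·(cos(-67.5°) + j·sin(-67.5°)) = 36.7 - j88.6 V
Step 2 — Sum components: V_total = 36.59 - j77.8 V.
Step 3 — Convert to polar: |V_total| = 85.97 V, ∠V_total = -64.8°.

V_total = 85.97∠-64.8° V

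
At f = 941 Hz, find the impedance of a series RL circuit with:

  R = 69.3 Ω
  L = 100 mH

Step 1 — Angular frequency: ω = 2π·f = 2π·941 = 5912 rad/s.
Step 2 — Component impedances:
  R: Z = R = 69.3 Ω
  L: Z = jωL = j·5912·0.1 = 0 + j591.2 Ω
Step 3 — Series combination: Z_total = R + L = 69.3 + j591.2 Ω = 595.3∠83.3° Ω.

Z = 69.3 + j591.2 Ω = 595.3∠83.3° Ω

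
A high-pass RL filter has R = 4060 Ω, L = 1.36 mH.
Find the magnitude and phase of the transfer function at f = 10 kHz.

Step 1 — Angular frequency: ω = 2π·1e+04 = 6.283e+04 rad/s.
Step 2 — Transfer function: H(jω) = jωL/(R + jωL).
Step 3 — Numerator jωL = j·85.45; denominator R + jωL = 4060 + j85.45.
Step 4 — H = 0.0004428 + j0.02104.
Step 5 — Magnitude: |H| = 0.02104 (-33.5 dB); phase: φ = 88.8°.

|H| = 0.02104 (-33.5 dB), φ = 88.8°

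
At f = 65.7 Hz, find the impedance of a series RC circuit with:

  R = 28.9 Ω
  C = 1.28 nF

Step 1 — Angular frequency: ω = 2π·f = 2π·65.7 = 412.8 rad/s.
Step 2 — Component impedances:
  R: Z = R = 28.9 Ω
  C: Z = 1/(jωC) = -j/(ω·C) = 0 - j1.893e+06 Ω
Step 3 — Series combination: Z_total = R + C = 28.9 - j1.893e+06 Ω = 1.893e+06∠-90.0° Ω.

Z = 28.9 - j1.893e+06 Ω = 1.893e+06∠-90.0° Ω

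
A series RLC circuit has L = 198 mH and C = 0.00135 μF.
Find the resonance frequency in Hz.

Step 1 — Resonance condition Im(Z)=0 gives ω₀ = 1/√(LC).
Step 2 — ω₀ = 1/√(0.198·1.35e-09) = 6.116e+04 rad/s.
Step 3 — f₀ = ω₀/(2π) = 9735 Hz.

f₀ = 9735 Hz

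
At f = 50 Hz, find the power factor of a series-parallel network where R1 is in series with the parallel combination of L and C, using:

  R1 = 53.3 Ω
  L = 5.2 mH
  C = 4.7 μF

Step 1 — Angular frequency: ω = 2π·f = 2π·50 = 314.2 rad/s.
Step 2 — Component impedances:
  R1: Z = R = 53.3 Ω
  L: Z = jωL = j·314.2·0.0052 = 0 + j1.634 Ω
  C: Z = 1/(jωC) = -j/(ω·C) = 0 - j677.3 Ω
Step 3 — Parallel branch: L || C = 1/(1/L + 1/C) = 0 + j1.638 Ω.
Step 4 — Series with R1: Z_total = R1 + (L || C) = 53.3 + j1.638 Ω = 53.33∠1.8° Ω.
Step 5 — Power factor: PF = cos(φ) = Re(Z)/|Z| = 53.3/53.325 = 0.9995.
Step 6 — Type: Im(Z) = 1.638 ⇒ lagging (phase φ = 1.8°).

PF = 0.9995 (lagging, φ = 1.8°)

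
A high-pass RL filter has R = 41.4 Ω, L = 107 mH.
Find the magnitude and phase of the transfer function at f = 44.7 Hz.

Step 1 — Angular frequency: ω = 2π·44.7 = 280.9 rad/s.
Step 2 — Transfer function: H(jω) = jωL/(R + jωL).
Step 3 — Numerator jωL = j·30.05; denominator R + jωL = 41.4 + j30.05.
Step 4 — H = 0.3451 + j0.4754.
Step 5 — Magnitude: |H| = 0.5874 (-4.6 dB); phase: φ = 54.0°.

|H| = 0.5874 (-4.6 dB), φ = 54.0°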